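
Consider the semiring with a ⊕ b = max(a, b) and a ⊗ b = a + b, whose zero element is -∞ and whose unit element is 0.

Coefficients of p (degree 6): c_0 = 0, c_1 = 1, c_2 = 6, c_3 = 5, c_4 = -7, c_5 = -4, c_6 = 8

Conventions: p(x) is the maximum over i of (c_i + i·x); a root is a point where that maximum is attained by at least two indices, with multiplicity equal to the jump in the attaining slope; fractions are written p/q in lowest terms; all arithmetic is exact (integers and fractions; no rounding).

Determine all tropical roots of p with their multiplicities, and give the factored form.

hull edge (i=0, c=0) to (i=2, c=6): slope 3, span 2
hull edge (i=2, c=6) to (i=6, c=8): slope 1/2, span 4
Factored form: p(x) = 8 ⊗ (x ⊕ (-3)) ⊗ (x ⊕ (-3)) ⊗ (x ⊕ (-1/2)) ⊗ (x ⊕ (-1/2)) ⊗ (x ⊕ (-1/2)) ⊗ (x ⊕ (-1/2))
Answer: roots = -3 (mult 2), -1/2 (mult 4)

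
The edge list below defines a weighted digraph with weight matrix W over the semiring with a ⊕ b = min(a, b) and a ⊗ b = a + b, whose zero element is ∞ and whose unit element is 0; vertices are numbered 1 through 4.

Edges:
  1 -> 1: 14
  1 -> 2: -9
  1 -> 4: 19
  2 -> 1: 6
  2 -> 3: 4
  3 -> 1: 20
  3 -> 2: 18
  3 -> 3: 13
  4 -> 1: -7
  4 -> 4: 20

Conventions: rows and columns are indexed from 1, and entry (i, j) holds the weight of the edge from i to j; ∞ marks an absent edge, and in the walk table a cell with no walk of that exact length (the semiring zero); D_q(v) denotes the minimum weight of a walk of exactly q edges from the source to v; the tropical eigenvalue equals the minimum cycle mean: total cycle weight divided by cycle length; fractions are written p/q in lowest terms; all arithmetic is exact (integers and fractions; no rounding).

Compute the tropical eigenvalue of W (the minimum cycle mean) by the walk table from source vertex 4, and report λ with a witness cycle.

q=0: [∞, ∞, ∞, 0]
q=1: [-7, ∞, ∞, 20]
q=2: [7, -16, ∞, 12]
q=3: [-10, -2, -12, 26]
q=4: [4, -19, 1, 9]
Optimal cycle mean attained by: cycle 1->2->1, total (-9) + 6, length 2.
Answer: λ = -3/2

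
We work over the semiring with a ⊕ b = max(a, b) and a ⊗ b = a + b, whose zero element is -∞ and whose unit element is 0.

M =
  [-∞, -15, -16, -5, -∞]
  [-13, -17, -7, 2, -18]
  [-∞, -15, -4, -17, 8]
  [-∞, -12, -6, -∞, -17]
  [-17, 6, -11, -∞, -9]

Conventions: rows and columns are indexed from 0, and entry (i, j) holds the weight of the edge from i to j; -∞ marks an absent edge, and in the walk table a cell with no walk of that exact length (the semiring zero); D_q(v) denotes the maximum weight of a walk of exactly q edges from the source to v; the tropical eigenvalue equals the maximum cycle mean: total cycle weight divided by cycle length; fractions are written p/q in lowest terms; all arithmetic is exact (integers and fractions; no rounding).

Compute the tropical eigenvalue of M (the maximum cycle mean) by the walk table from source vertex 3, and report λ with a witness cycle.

q=0: [-∞, -∞, -∞, 0, -∞]
q=1: [-∞, -12, -6, -∞, -17]
q=2: [-25, -11, -10, -10, 2]
q=3: [-15, 8, -9, -9, -2]
q=4: [-5, 4, 1, 10, -1]
q=5: [-9, 5, 4, 6, 9]
Optimal cycle mean attained by: cycle 1->3->2->4->1, total 2 + (-6) + 8 + 6, length 4.
Answer: λ = 5/2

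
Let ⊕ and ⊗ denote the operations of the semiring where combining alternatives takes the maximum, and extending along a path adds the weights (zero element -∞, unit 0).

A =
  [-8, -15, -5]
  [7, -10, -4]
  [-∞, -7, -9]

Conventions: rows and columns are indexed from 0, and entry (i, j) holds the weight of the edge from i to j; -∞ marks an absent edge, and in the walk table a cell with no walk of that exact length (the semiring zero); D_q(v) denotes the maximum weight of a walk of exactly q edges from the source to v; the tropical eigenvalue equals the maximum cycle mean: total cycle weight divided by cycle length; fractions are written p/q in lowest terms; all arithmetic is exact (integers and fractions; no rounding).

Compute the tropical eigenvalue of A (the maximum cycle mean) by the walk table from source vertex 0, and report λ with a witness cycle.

q=0: [0, -∞, -∞]
q=1: [-8, -15, -5]
q=2: [-8, -12, -13]
q=3: [-5, -20, -13]
Optimal cycle mean attained by: cycle 0->2->1->0, total (-5) + (-7) + 7, length 3.
Answer: λ = -5/3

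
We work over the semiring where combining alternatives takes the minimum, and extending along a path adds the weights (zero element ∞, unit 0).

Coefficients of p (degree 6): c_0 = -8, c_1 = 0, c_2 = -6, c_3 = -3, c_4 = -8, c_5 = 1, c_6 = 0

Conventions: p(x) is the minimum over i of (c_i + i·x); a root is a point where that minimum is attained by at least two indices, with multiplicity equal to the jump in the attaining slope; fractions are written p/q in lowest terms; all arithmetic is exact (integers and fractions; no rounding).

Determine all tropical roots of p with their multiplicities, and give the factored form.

hull edge (i=0, c=-8) to (i=4, c=-8): slope 0, span 4
hull edge (i=4, c=-8) to (i=6, c=0): slope 4, span 2
Factored form: p(x) = 0 ⊗ (x ⊕ (-4)) ⊗ (x ⊕ (-4)) ⊗ (x ⊕ 0) ⊗ (x ⊕ 0) ⊗ (x ⊕ 0) ⊗ (x ⊕ 0)
Answer: roots = -4 (mult 2), 0 (mult 4)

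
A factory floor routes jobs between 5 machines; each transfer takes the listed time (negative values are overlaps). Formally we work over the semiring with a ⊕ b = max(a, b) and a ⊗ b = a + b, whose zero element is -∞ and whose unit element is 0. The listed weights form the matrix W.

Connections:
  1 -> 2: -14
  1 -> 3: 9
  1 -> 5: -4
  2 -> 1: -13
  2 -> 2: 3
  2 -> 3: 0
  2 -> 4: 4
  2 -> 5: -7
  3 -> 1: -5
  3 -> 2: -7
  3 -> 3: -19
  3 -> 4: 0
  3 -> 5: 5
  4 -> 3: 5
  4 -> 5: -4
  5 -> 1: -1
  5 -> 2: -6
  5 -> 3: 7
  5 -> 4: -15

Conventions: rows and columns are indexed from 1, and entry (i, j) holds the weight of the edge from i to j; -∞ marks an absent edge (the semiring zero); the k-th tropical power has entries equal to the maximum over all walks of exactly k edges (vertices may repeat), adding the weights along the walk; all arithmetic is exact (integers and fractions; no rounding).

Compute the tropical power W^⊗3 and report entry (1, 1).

W^⊗2:
  [4, 2, 3, 9, 14]
  [-5, 6, 9, 7, 5]
  [4, -1, 12, -3, -4]
  [0, -2, 3, 5, 10]
  [2, 0, 8, 7, 12]
W^⊗3:
  [13, 8, 21, 6, 8]
  [4, 9, 12, 10, 14]
  [7, 5, 13, 12, 17]
  [9, 4, 17, 3, 8]
  [11, 6, 19, 8, 13]
Key observation: the optimum is the walk 1->3->5->1, with weight 9 + 5 + (-1) = 13.
Optimal value attained by: walk 1->3->5->1.
Answer: (W^⊗3)[1][1] = 13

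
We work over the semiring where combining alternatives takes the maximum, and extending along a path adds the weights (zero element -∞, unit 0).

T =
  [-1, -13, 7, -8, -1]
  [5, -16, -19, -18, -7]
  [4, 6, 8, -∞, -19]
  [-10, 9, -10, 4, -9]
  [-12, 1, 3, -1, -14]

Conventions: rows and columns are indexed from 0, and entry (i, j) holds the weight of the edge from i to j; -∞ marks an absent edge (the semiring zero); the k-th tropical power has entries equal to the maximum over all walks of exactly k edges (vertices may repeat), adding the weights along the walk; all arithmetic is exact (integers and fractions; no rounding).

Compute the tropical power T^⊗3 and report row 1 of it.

T^⊗2:
  [11, 13, 15, -2, -2]
  [4, -6, 12, -3, 4]
  [12, 14, 16, -4, 3]
  [14, 13, -2, 8, 2]
  [7, 9, 11, 3, -6]
T^⊗3:
  [19, 21, 23, 3, 10]
  [16, 18, 20, 3, 3]
  [20, 22, 24, 4, 11]
  [18, 17, 21, 12, 13]
  [15, 17, 19, 7, 6]
Answer: row 1 of T^⊗3 = [16, 18, 20, 3, 3]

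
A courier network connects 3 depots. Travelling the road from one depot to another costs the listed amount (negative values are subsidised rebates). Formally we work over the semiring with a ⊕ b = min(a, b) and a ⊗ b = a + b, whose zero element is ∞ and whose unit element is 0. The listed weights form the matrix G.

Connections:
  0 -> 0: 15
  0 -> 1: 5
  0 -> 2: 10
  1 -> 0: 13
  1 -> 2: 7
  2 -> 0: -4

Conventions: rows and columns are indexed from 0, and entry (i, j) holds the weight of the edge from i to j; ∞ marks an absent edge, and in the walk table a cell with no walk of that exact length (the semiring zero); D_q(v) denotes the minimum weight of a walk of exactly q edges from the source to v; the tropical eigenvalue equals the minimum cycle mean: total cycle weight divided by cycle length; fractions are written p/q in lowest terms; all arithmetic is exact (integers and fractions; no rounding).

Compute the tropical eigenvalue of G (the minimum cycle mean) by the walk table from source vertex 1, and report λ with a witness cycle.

q=0: [∞, 0, ∞]
q=1: [13, ∞, 7]
q=2: [3, 18, 23]
q=3: [18, 8, 13]
Optimal cycle mean attained by: cycle 0->1->2->0, total 5 + 7 + (-4), length 3.
Answer: λ = 8/3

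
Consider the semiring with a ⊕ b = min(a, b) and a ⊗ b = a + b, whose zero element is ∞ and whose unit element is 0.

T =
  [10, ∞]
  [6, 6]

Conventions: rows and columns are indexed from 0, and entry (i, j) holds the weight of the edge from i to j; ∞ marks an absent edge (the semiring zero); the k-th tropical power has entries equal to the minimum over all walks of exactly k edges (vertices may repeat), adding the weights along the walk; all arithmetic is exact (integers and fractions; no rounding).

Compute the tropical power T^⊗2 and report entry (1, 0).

T^⊗2:
  [20, ∞]
  [12, 12]
Key observation: the optimum is the walk 1->1->0, with weight 6 + 6 = 12.
Optimal value attained by: walk 1->1->0.
Answer: (T^⊗2)[1][0] = 12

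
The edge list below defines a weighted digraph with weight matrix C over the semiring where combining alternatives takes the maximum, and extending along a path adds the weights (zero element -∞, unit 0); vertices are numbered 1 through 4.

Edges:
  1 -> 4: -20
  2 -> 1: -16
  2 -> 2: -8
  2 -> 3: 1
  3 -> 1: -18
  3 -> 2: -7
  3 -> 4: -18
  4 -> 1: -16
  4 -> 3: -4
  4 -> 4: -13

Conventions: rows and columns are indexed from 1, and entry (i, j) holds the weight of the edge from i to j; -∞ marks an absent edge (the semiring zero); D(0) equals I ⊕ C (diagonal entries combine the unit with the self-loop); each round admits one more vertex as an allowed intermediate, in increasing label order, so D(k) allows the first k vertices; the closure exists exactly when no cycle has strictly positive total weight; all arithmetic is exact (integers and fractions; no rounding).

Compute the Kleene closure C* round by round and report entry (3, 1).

D(0):
  [0, -∞, -∞, -20]
  [-16, 0, 1, -∞]
  [-18, -7, 0, -18]
  [-16, -∞, -4, 0]
D(1):
  [0, -∞, -∞, -20]
  [-16, 0, 1, -36]
  [-18, -7, 0, -18]
  [-16, -∞, -4, 0]
D(2):
  [0, -∞, -∞, -20]
  [-16, 0, 1, -36]
  [-18, -7, 0, -18]
  [-16, -∞, -4, 0]
D(3):
  [0, -∞, -∞, -20]
  [-16, 0, 1, -17]
  [-18, -7, 0, -18]
  [-16, -11, -4, 0]
D(4):
  [0, -31, -24, -20]
  [-16, 0, 1, -17]
  [-18, -7, 0, -18]
  [-16, -11, -4, 0]
Answer: C*[3][1] = -18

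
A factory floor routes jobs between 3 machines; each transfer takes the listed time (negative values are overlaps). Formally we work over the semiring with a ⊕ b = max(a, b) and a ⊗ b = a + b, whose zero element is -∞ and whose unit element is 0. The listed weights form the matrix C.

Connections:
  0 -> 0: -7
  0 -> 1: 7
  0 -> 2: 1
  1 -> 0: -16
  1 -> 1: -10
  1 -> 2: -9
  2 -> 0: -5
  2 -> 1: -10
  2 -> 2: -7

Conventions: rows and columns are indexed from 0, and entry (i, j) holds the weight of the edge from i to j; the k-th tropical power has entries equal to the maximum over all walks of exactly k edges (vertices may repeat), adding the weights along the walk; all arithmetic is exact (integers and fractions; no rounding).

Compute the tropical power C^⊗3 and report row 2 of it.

C^⊗2:
  [-4, 0, -2]
  [-14, -9, -15]
  [-12, 2, -4]
C^⊗3:
  [-7, 3, -3]
  [-20, -7, -13]
  [-9, -5, -7]
Answer: row 2 of C^⊗3 = [-9, -5, -7]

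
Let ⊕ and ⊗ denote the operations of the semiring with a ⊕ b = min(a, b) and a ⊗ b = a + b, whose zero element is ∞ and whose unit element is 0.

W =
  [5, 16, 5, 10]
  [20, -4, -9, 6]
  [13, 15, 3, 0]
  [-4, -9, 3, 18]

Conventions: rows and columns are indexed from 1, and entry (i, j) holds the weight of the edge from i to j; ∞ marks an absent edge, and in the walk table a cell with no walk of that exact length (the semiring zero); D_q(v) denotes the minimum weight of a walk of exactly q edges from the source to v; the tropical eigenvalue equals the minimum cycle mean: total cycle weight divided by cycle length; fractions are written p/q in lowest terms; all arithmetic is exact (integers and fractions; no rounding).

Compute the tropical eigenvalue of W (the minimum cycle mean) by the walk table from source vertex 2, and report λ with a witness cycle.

q=0: [∞, 0, ∞, ∞]
q=1: [20, -4, -9, 6]
q=2: [2, -8, -13, -9]
q=3: [-13, -18, -17, -13]
q=4: [-17, -22, -27, -17]
Optimal cycle mean attained by: cycle 2->3->4->2, total (-9) + 0 + (-9), length 3.
Answer: λ = -6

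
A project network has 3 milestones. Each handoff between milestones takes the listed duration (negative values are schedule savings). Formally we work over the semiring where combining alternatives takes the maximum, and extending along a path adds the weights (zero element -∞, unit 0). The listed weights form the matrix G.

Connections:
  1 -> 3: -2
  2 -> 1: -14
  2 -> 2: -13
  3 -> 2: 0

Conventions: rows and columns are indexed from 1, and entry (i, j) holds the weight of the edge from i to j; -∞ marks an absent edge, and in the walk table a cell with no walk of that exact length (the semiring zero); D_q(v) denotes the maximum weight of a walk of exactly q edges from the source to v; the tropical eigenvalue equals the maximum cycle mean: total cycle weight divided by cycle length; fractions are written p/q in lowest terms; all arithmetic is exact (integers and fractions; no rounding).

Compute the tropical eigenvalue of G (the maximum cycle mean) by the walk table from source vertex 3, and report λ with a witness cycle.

q=0: [-∞, -∞, 0]
q=1: [-∞, 0, -∞]
q=2: [-14, -13, -∞]
q=3: [-27, -26, -16]
Optimal cycle mean attained by: cycle 1->3->2->1, total (-2) + 0 + (-14), length 3.
Answer: λ = -16/3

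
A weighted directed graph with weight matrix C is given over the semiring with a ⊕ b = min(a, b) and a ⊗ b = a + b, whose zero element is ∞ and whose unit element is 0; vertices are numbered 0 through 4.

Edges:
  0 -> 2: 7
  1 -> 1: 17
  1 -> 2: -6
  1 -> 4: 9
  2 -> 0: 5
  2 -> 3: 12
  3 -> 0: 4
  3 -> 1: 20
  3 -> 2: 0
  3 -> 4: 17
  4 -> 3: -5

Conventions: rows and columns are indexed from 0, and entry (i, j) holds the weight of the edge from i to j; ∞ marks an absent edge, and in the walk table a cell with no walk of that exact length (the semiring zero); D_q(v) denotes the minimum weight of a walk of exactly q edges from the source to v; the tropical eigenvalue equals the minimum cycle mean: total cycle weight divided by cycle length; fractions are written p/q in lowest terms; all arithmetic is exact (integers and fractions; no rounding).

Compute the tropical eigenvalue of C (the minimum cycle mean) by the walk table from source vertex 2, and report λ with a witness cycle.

q=0: [∞, ∞, 0, ∞, ∞]
q=1: [5, ∞, ∞, 12, ∞]
q=2: [16, 32, 12, ∞, 29]
q=3: [17, 49, 23, 24, 41]
q=4: [28, 44, 24, 35, 41]
q=5: [29, 55, 35, 36, 52]
Optimal cycle mean attained by: cycle 0->2->0, total 7 + 5, length 2.
Answer: λ = 6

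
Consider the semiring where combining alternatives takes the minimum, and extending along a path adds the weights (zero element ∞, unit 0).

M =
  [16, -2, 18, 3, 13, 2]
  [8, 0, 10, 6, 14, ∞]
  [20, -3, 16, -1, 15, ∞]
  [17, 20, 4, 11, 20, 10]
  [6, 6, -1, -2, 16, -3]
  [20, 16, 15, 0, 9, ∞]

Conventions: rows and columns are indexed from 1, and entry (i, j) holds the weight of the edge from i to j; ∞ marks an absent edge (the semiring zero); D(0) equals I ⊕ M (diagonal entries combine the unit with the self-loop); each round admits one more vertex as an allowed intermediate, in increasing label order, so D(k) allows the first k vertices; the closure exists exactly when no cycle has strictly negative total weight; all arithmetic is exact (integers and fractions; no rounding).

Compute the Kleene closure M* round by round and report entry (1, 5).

D(0):
  [0, -2, 18, 3, 13, 2]
  [8, 0, 10, 6, 14, ∞]
  [20, -3, 0, -1, 15, ∞]
  [17, 20, 4, 0, 20, 10]
  [6, 6, -1, -2, 0, -3]
  [20, 16, 15, 0, 9, 0]
D(1):
  [0, -2, 18, 3, 13, 2]
  [8, 0, 10, 6, 14, 10]
  [20, -3, 0, -1, 15, 22]
  [17, 15, 4, 0, 20, 10]
  [6, 4, -1, -2, 0, -3]
  [20, 16, 15, 0, 9, 0]
D(2):
  [0, -2, 8, 3, 12, 2]
  [8, 0, 10, 6, 14, 10]
  [5, -3, 0, -1, 11, 7]
  [17, 15, 4, 0, 20, 10]
  [6, 4, -1, -2, 0, -3]
  [20, 16, 15, 0, 9, 0]
D(3):
  [0, -2, 8, 3, 12, 2]
  [8, 0, 10, 6, 14, 10]
  [5, -3, 0, -1, 11, 7]
  [9, 1, 4, 0, 15, 10]
  [4, -4, -1, -2, 0, -3]
  [20, 12, 15, 0, 9, 0]
D(4):
  [0, -2, 7, 3, 12, 2]
  [8, 0, 10, 6, 14, 10]
  [5, -3, 0, -1, 11, 7]
  [9, 1, 4, 0, 15, 10]
  [4, -4, -1, -2, 0, -3]
  [9, 1, 4, 0, 9, 0]
D(5):
  [0, -2, 7, 3, 12, 2]
  [8, 0, 10, 6, 14, 10]
  [5, -3, 0, -1, 11, 7]
  [9, 1, 4, 0, 15, 10]
  [4, -4, -1, -2, 0, -3]
  [9, 1, 4, 0, 9, 0]
D(6):
  [0, -2, 6, 2, 11, 2]
  [8, 0, 10, 6, 14, 10]
  [5, -3, 0, -1, 11, 7]
  [9, 1, 4, 0, 15, 10]
  [4, -4, -1, -3, 0, -3]
  [9, 1, 4, 0, 9, 0]
Answer: M*[1][5] = 11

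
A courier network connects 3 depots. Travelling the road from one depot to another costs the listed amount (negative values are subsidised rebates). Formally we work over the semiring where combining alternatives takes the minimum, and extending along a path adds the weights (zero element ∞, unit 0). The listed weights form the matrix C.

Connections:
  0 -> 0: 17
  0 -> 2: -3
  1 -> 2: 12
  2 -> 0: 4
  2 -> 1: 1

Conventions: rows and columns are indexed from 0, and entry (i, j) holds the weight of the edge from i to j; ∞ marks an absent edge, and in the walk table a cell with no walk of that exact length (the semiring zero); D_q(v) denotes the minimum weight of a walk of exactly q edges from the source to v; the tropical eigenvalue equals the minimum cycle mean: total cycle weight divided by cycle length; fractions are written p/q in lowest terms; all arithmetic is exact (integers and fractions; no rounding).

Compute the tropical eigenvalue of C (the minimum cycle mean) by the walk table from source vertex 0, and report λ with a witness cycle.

q=0: [0, ∞, ∞]
q=1: [17, ∞, -3]
q=2: [1, -2, 14]
q=3: [18, 15, -2]
Optimal cycle mean attained by: cycle 0->2->0, total (-3) + 4, length 2.
Answer: λ = 1/2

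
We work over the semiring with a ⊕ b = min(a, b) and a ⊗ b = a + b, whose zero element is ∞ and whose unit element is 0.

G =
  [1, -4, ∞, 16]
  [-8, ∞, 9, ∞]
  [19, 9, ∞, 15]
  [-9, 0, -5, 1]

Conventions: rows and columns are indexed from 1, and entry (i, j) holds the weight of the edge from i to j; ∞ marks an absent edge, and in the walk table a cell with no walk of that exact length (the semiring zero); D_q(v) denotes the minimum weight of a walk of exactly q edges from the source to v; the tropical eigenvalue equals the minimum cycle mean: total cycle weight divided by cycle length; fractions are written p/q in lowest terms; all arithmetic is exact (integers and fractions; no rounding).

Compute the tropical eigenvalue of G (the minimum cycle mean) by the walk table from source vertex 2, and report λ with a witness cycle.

q=0: [∞, 0, ∞, ∞]
q=1: [-8, ∞, 9, ∞]
q=2: [-7, -12, ∞, 8]
q=3: [-20, -11, -3, 9]
q=4: [-19, -24, -2, -4]
Optimal cycle mean attained by: cycle 1->2->1, total (-4) + (-8), length 2.
Answer: λ = -6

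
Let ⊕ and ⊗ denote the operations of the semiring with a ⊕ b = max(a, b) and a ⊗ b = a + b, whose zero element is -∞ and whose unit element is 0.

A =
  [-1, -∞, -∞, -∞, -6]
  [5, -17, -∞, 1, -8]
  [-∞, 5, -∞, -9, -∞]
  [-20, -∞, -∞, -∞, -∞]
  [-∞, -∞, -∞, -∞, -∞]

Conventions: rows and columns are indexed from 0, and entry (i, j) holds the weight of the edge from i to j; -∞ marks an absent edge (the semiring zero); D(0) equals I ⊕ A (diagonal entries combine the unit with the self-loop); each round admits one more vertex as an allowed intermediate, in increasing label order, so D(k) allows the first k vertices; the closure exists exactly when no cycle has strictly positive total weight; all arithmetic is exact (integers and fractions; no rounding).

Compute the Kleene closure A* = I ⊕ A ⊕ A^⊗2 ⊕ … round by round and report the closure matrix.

D(0):
  [0, -∞, -∞, -∞, -6]
  [5, 0, -∞, 1, -8]
  [-∞, 5, 0, -9, -∞]
  [-20, -∞, -∞, 0, -∞]
  [-∞, -∞, -∞, -∞, 0]
D(1):
  [0, -∞, -∞, -∞, -6]
  [5, 0, -∞, 1, -1]
  [-∞, 5, 0, -9, -∞]
  [-20, -∞, -∞, 0, -26]
  [-∞, -∞, -∞, -∞, 0]
D(2):
  [0, -∞, -∞, -∞, -6]
  [5, 0, -∞, 1, -1]
  [10, 5, 0, 6, 4]
  [-20, -∞, -∞, 0, -26]
  [-∞, -∞, -∞, -∞, 0]
D(3):
  [0, -∞, -∞, -∞, -6]
  [5, 0, -∞, 1, -1]
  [10, 5, 0, 6, 4]
  [-20, -∞, -∞, 0, -26]
  [-∞, -∞, -∞, -∞, 0]
D(4):
  [0, -∞, -∞, -∞, -6]
  [5, 0, -∞, 1, -1]
  [10, 5, 0, 6, 4]
  [-20, -∞, -∞, 0, -26]
  [-∞, -∞, -∞, -∞, 0]
D(5):
  [0, -∞, -∞, -∞, -6]
  [5, 0, -∞, 1, -1]
  [10, 5, 0, 6, 4]
  [-20, -∞, -∞, 0, -26]
  [-∞, -∞, -∞, -∞, 0]
Answer: A* = [[0, -∞, -∞, -∞, -6], [5, 0, -∞, 1, -1], [10, 5, 0, 6, 4], [-20, -∞, -∞, 0, -26], [-∞, -∞, -∞, -∞, 0]]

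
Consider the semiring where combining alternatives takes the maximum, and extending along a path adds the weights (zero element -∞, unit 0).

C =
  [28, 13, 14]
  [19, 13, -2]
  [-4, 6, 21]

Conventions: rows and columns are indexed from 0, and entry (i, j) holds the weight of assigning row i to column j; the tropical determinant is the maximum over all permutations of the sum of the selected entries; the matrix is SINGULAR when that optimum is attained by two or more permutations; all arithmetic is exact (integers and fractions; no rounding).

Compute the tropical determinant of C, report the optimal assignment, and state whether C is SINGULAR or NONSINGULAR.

σ = (0, 1, 2): 28 + 13 + 21 = 62
σ = (0, 2, 1): 28 + (-2) + 6 = 32
σ = (1, 0, 2): 13 + 19 + 21 = 53
σ = (1, 2, 0): 13 + (-2) + (-4) = 7
σ = (2, 0, 1): 14 + 19 + 6 = 39
σ = (2, 1, 0): 14 + 13 + (-4) = 23
Optimal value attained by: σ = (0, 1, 2).
Answer: det⊕(C) = 62; verdict: NONSINGULAR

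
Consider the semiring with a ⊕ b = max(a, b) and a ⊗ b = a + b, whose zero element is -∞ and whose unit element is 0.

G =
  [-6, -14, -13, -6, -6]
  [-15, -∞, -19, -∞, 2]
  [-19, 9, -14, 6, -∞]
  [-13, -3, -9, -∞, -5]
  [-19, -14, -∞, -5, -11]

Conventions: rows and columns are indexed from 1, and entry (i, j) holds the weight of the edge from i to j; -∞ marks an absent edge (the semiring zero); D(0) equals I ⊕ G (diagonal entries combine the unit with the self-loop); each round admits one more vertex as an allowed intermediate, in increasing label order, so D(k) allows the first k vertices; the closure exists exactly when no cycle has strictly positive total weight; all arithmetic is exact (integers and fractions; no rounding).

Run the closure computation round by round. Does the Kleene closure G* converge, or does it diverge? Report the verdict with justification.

D(0):
  [0, -14, -13, -6, -6]
  [-15, 0, -19, -∞, 2]
  [-19, 9, 0, 6, -∞]
  [-13, -3, -9, 0, -5]
  [-19, -14, -∞, -5, 0]
D(1):
  [0, -14, -13, -6, -6]
  [-15, 0, -19, -21, 2]
  [-19, 9, 0, 6, -25]
  [-13, -3, -9, 0, -5]
  [-19, -14, -32, -5, 0]
D(2):
  [0, -14, -13, -6, -6]
  [-15, 0, -19, -21, 2]
  [-6, 9, 0, 6, 11]
  [-13, -3, -9, 0, -1]
  [-19, -14, -32, -5, 0]
D(3):
  [0, -4, -13, -6, -2]
  [-15, 0, -19, -13, 2]
  [-6, 9, 0, 6, 11]
  [-13, 0, -9, 0, 2]
  [-19, -14, -32, -5, 0]
D(4):
  [0, -4, -13, -6, -2]
  [-15, 0, -19, -13, 2]
  [-6, 9, 0, 6, 11]
  [-13, 0, -9, 0, 2]
  [-18, -5, -14, -5, 0]
D(5):
  [0, -4, -13, -6, -2]
  [-15, 0, -12, -3, 2]
  [-6, 9, 0, 6, 11]
  [-13, 0, -9, 0, 2]
  [-18, -5, -14, -5, 0]
Key observation: every diagonal entry stays at the unit through all rounds, so no improving cycle exists.
Answer: CONVERGES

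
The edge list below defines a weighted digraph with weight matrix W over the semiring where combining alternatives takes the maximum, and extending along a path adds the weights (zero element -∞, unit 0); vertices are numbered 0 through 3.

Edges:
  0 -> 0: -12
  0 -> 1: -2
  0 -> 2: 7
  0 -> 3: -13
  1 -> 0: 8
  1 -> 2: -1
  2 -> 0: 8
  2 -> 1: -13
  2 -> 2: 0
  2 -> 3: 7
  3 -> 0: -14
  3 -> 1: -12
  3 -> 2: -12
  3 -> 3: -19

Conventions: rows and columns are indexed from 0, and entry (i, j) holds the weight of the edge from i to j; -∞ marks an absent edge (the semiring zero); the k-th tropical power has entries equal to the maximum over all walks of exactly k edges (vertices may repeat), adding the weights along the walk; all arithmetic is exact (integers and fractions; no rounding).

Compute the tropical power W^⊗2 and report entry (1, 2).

W^⊗2:
  [15, -6, 7, 14]
  [7, 6, 15, 6]
  [8, 6, 15, 7]
  [-4, -16, -7, -5]
Key observation: the optimum is the walk 1->0->2, with weight 8 + 7 = 15.
Optimal value attained by: walk 1->0->2.
Answer: (W^⊗2)[1][2] = 15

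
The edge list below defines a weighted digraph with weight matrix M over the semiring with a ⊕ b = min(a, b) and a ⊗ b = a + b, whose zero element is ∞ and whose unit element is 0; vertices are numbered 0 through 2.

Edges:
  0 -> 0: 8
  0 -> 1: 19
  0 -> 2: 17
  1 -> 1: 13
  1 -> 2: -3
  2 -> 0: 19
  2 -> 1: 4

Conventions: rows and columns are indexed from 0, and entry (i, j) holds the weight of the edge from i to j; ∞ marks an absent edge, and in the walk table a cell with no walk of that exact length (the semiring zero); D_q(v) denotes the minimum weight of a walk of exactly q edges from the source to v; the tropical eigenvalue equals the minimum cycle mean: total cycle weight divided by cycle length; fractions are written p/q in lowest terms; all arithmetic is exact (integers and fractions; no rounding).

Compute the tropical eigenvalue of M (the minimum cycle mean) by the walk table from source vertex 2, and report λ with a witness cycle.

q=0: [∞, ∞, 0]
q=1: [19, 4, ∞]
q=2: [27, 17, 1]
q=3: [20, 5, 14]
Optimal cycle mean attained by: cycle 1->2->1, total (-3) + 4, length 2.
Answer: λ = 1/2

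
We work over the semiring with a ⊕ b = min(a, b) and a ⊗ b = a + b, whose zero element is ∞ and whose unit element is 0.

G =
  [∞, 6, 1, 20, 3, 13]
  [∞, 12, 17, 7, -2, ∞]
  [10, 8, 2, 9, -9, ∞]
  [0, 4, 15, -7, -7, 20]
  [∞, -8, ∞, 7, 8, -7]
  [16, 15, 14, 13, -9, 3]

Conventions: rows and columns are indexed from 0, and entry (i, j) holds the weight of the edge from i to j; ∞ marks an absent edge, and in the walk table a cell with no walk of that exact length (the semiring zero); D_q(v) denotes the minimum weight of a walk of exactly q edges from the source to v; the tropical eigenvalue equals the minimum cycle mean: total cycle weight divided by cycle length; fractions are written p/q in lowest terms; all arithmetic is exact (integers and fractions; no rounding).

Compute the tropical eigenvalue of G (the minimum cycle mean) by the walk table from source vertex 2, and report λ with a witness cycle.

q=0: [∞, ∞, 0, ∞, ∞, ∞]
q=1: [10, 8, 2, 9, -9, ∞]
q=2: [9, -17, 4, -2, -7, -16]
q=3: [-2, -15, -2, -10, -25, -14]
q=4: [-10, -33, -1, -18, -23, -32]
q=5: [-18, -31, -18, -26, -41, -30]
q=6: [-26, -49, -17, -34, -39, -48]
Optimal cycle mean attained by: cycle 4->5->4, total (-7) + (-9), length 2.
Answer: λ = -8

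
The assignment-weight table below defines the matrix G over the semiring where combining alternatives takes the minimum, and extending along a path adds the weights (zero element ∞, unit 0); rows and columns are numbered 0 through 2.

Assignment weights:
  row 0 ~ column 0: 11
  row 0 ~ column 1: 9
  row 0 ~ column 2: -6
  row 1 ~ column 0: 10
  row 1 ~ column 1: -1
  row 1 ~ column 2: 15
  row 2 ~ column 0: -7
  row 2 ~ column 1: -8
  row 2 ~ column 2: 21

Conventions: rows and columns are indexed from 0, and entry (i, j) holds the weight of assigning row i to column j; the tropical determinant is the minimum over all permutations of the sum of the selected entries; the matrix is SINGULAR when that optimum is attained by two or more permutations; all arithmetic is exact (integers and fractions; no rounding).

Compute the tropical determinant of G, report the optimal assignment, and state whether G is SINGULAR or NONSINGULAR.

σ = (0, 1, 2): 11 + (-1) + 21 = 31
σ = (0, 2, 1): 11 + 15 + (-8) = 18
σ = (1, 0, 2): 9 + 10 + 21 = 40
σ = (1, 2, 0): 9 + 15 + (-7) = 17
σ = (2, 0, 1): (-6) + 10 + (-8) = -4
σ = (2, 1, 0): (-6) + (-1) + (-7) = -14
Optimal value attained by: σ = (2, 1, 0).
Answer: det⊕(G) = -14; verdict: NONSINGULAR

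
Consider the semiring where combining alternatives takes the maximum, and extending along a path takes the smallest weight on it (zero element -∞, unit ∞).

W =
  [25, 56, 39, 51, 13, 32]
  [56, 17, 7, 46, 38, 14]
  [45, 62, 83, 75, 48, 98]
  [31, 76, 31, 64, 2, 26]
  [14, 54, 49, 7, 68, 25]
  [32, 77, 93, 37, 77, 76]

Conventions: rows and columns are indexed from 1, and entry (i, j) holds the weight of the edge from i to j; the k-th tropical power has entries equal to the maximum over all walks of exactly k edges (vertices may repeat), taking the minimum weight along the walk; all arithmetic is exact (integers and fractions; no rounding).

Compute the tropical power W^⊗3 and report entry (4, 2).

W^⊗2:
  [56, 51, 39, 51, 39, 39]
  [31, 56, 39, 51, 38, 32]
  [56, 77, 93, 75, 77, 83]
  [56, 64, 31, 64, 38, 31]
  [54, 54, 49, 49, 68, 49]
  [56, 76, 83, 75, 76, 93]
W^⊗3:
  [51, 56, 39, 51, 39, 39]
  [56, 51, 39, 51, 39, 39]
  [56, 77, 83, 75, 77, 93]
  [56, 64, 39, 64, 38, 32]
  [54, 54, 49, 51, 68, 49]
  [56, 77, 93, 75, 77, 83]
Key observation: the optimum is the walk 4->4->4->2, with weight 64 min 64 min 76 = 64.
Optimal value attained by: walk 4->4->4->2.
Answer: (W^⊗3)[4][2] = 64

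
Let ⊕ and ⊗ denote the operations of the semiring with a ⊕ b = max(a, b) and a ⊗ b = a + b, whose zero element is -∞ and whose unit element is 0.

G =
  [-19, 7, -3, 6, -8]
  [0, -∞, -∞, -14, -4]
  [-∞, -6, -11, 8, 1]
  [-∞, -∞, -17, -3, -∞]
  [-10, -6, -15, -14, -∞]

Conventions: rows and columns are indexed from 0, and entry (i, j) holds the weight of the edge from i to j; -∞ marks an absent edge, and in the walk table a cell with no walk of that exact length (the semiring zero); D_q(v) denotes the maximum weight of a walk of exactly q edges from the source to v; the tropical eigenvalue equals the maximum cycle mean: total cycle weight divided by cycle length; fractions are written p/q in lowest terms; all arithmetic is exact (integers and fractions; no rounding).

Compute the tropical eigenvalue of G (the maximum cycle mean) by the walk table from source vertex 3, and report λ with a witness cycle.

q=0: [-∞, -∞, -∞, 0, -∞]
q=1: [-∞, -∞, -17, -3, -∞]
q=2: [-∞, -23, -20, -6, -16]
q=3: [-23, -22, -23, -9, -19]
q=4: [-22, -16, -26, -12, -22]
q=5: [-16, -15, -25, -15, -20]
Optimal cycle mean attained by: cycle 0->1->0, total 7 + 0, length 2.
Answer: λ = 7/2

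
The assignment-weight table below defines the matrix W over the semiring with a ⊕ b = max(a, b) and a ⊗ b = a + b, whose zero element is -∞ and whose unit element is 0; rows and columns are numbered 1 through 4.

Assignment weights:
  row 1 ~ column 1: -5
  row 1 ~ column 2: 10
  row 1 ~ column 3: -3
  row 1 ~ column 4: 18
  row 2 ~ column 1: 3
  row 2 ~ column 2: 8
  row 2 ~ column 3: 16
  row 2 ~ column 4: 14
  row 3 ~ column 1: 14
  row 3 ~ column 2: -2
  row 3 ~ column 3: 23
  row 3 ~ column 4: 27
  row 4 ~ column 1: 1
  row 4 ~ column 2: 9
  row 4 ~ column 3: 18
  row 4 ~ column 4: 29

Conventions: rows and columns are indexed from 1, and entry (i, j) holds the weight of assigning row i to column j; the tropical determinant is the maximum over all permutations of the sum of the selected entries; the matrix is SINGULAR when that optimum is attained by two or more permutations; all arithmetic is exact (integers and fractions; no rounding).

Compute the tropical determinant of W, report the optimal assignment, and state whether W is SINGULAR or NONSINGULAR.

σ = (1, 2, 3, 4): (-5) + 8 + 23 + 29 = 55
σ = (1, 2, 4, 3): (-5) + 8 + 27 + 18 = 48
σ = (1, 3, 2, 4): (-5) + 16 + (-2) + 29 = 38
σ = (1, 3, 4, 2): (-5) + 16 + 27 + 9 = 47
σ = (1, 4, 2, 3): (-5) + 14 + (-2) + 18 = 25
σ = (1, 4, 3, 2): (-5) + 14 + 23 + 9 = 41
σ = (2, 1, 3, 4): 10 + 3 + 23 + 29 = 65
σ = (2, 1, 4, 3): 10 + 3 + 27 + 18 = 58
σ = (2, 3, 1, 4): 10 + 16 + 14 + 29 = 69
σ = (2, 3, 4, 1): 10 + 16 + 27 + 1 = 54
σ = (2, 4, 1, 3): 10 + 14 + 14 + 18 = 56
σ = (2, 4, 3, 1): 10 + 14 + 23 + 1 = 48
σ = (3, 1, 2, 4): (-3) + 3 + (-2) + 29 = 27
σ = (3, 1, 4, 2): (-3) + 3 + 27 + 9 = 36
σ = (3, 2, 1, 4): (-3) + 8 + 14 + 29 = 48
σ = (3, 2, 4, 1): (-3) + 8 + 27 + 1 = 33
σ = (3, 4, 1, 2): (-3) + 14 + 14 + 9 = 34
σ = (3, 4, 2, 1): (-3) + 14 + (-2) + 1 = 10
σ = (4, 1, 2, 3): 18 + 3 + (-2) + 18 = 37
σ = (4, 1, 3, 2): 18 + 3 + 23 + 9 = 53
σ = (4, 2, 1, 3): 18 + 8 + 14 + 18 = 58
σ = (4, 2, 3, 1): 18 + 8 + 23 + 1 = 50
σ = (4, 3, 1, 2): 18 + 16 + 14 + 9 = 57
σ = (4, 3, 2, 1): 18 + 16 + (-2) + 1 = 33
Optimal value attained by: σ = (2, 3, 1, 4).
Answer: det⊕(W) = 69; verdict: NONSINGULAR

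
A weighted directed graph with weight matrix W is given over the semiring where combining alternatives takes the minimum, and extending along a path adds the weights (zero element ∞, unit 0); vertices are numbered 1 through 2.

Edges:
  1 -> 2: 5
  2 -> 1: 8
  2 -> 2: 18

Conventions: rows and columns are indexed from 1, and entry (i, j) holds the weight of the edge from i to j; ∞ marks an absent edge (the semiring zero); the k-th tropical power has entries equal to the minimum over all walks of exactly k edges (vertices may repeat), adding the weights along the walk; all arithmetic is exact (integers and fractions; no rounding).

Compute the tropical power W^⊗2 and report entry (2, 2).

W^⊗2:
  [13, 23]
  [26, 13]
Key observation: the optimum is the walk 2->1->2, with weight 8 + 5 = 13.
Optimal value attained by: walk 2->1->2.
Answer: (W^⊗2)[2][2] = 13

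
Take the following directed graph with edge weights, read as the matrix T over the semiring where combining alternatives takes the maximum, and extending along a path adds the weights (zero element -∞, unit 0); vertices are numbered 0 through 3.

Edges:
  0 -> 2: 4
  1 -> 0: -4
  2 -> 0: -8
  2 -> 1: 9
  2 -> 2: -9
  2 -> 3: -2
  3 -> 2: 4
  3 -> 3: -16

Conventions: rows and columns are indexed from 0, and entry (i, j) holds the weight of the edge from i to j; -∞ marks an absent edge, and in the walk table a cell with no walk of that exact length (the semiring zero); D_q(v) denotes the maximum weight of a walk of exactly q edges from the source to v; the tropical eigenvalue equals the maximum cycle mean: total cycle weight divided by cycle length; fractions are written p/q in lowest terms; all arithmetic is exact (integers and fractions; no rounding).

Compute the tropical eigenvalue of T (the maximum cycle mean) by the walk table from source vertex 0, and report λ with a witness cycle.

q=0: [0, -∞, -∞, -∞]
q=1: [-∞, -∞, 4, -∞]
q=2: [-4, 13, -5, 2]
q=3: [9, 4, 6, -7]
q=4: [0, 15, 13, 4]
Optimal cycle mean attained by: cycle 0->2->1->0, total 4 + 9 + (-4), length 3.
Answer: λ = 3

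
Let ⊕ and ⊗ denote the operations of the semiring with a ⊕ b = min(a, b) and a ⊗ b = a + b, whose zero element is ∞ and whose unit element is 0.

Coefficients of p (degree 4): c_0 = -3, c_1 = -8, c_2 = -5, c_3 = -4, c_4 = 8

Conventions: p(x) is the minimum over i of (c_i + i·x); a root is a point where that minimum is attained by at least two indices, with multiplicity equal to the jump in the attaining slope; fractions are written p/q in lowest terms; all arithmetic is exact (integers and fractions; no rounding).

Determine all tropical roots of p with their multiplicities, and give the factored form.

hull edge (i=0, c=-3) to (i=1, c=-8): slope -5, span 1
hull edge (i=1, c=-8) to (i=3, c=-4): slope 2, span 2
hull edge (i=3, c=-4) to (i=4, c=8): slope 12, span 1
Factored form: p(x) = 8 ⊗ (x ⊕ (-12)) ⊗ (x ⊕ (-2)) ⊗ (x ⊕ (-2)) ⊗ (x ⊕ 5)
Answer: roots = -12 (mult 1), -2 (mult 2), 5 (mult 1)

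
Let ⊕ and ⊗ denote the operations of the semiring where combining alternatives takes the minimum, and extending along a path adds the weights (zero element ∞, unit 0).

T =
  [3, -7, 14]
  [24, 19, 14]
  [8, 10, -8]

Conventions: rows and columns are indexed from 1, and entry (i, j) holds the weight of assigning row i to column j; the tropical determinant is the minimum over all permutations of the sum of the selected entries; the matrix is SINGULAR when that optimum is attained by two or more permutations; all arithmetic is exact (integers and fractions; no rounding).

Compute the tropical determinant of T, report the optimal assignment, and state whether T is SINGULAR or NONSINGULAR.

σ = (1, 2, 3): 3 + 19 + (-8) = 14
σ = (1, 3, 2): 3 + 14 + 10 = 27
σ = (2, 1, 3): (-7) + 24 + (-8) = 9
σ = (2, 3, 1): (-7) + 14 + 8 = 15
σ = (3, 1, 2): 14 + 24 + 10 = 48
σ = (3, 2, 1): 14 + 19 + 8 = 41
Optimal value attained by: σ = (2, 1, 3).
Answer: det⊕(T) = 9; verdict: NONSINGULAR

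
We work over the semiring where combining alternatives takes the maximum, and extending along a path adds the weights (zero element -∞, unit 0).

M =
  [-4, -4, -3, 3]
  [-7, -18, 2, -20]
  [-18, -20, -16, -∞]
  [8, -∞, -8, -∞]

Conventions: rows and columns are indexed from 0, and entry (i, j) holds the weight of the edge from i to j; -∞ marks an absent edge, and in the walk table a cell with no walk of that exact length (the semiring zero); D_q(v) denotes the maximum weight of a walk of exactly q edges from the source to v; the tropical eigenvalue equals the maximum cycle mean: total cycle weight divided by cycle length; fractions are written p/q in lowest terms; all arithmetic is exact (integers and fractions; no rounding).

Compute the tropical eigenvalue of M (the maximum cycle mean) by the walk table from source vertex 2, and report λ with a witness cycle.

q=0: [-∞, -∞, 0, -∞]
q=1: [-18, -20, -16, -∞]
q=2: [-22, -22, -18, -15]
q=3: [-7, -26, -20, -19]
q=4: [-11, -11, -10, -4]
Optimal cycle mean attained by: cycle 0->3->0, total 3 + 8, length 2.
Answer: λ = 11/2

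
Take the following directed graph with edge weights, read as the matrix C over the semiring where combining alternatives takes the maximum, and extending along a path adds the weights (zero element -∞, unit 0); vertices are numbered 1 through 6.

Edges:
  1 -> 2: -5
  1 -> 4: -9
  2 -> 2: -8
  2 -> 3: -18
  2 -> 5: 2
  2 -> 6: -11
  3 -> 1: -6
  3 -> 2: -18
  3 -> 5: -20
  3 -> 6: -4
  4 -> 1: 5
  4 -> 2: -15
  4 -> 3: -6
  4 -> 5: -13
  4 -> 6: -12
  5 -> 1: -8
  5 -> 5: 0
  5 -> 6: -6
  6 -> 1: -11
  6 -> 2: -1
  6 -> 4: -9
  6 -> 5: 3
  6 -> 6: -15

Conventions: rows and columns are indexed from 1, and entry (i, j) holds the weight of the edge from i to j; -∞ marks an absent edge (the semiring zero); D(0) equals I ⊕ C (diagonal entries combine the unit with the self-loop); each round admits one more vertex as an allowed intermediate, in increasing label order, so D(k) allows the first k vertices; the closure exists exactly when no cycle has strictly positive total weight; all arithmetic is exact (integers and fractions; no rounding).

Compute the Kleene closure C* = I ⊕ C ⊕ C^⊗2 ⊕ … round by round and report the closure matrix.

D(0):
  [0, -5, -∞, -9, -∞, -∞]
  [-∞, 0, -18, -∞, 2, -11]
  [-6, -18, 0, -∞, -20, -4]
  [5, -15, -6, 0, -13, -12]
  [-8, -∞, -∞, -∞, 0, -6]
  [-11, -1, -∞, -9, 3, 0]
D(1):
  [0, -5, -∞, -9, -∞, -∞]
  [-∞, 0, -18, -∞, 2, -11]
  [-6, -11, 0, -15, -20, -4]
  [5, 0, -6, 0, -13, -12]
  [-8, -13, -∞, -17, 0, -6]
  [-11, -1, -∞, -9, 3, 0]
D(2):
  [0, -5, -23, -9, -3, -16]
  [-∞, 0, -18, -∞, 2, -11]
  [-6, -11, 0, -15, -9, -4]
  [5, 0, -6, 0, 2, -11]
  [-8, -13, -31, -17, 0, -6]
  [-11, -1, -19, -9, 3, 0]
D(3):
  [0, -5, -23, -9, -3, -16]
  [-24, 0, -18, -33, 2, -11]
  [-6, -11, 0, -15, -9, -4]
  [5, 0, -6, 0, 2, -10]
  [-8, -13, -31, -17, 0, -6]
  [-11, -1, -19, -9, 3, 0]
D(4):
  [0, -5, -15, -9, -3, -16]
  [-24, 0, -18, -33, 2, -11]
  [-6, -11, 0, -15, -9, -4]
  [5, 0, -6, 0, 2, -10]
  [-8, -13, -23, -17, 0, -6]
  [-4, -1, -15, -9, 3, 0]
D(5):
  [0, -5, -15, -9, -3, -9]
  [-6, 0, -18, -15, 2, -4]
  [-6, -11, 0, -15, -9, -4]
  [5, 0, -6, 0, 2, -4]
  [-8, -13, -23, -17, 0, -6]
  [-4, -1, -15, -9, 3, 0]
D(6):
  [0, -5, -15, -9, -3, -9]
  [-6, 0, -18, -13, 2, -4]
  [-6, -5, 0, -13, -1, -4]
  [5, 0, -6, 0, 2, -4]
  [-8, -7, -21, -15, 0, -6]
  [-4, -1, -15, -9, 3, 0]
Answer: C* = [[0, -5, -15, -9, -3, -9], [-6, 0, -18, -13, 2, -4], [-6, -5, 0, -13, -1, -4], [5, 0, -6, 0, 2, -4], [-8, -7, -21, -15, 0, -6], [-4, -1, -15, -9, 3, 0]]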